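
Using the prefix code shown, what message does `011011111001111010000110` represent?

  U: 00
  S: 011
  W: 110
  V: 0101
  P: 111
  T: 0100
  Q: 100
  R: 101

SSPUPRUUW

Read left to right; each codeword is recognised as soon as it completes (prefix code):
  011→S | 011→S | 111→P | 00→U | 111→P | 101→R | 00→U | 00→U | 110→W
Decoded message: SSPUPRUUW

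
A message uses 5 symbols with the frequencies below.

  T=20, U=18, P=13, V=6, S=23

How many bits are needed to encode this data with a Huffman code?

179

Build the Huffman tree bottom-up:
combine V(6), P(13) → 19
combine U(18), 19 → 37
combine T(20), S(23) → 43
combine 37, 43 → 80
Each symbol's bit-cost is frequency × depth; summing gives 179 bits (equivalently 19 + 37 + 43 + 80).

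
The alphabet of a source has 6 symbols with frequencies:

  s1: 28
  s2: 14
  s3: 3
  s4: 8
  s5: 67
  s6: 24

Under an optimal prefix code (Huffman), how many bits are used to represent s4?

Build the tree from the bottom:
merge s3(3) and s4(8): 11
merge 11 and s2(14): 25
merge s6(24) and 25: 49
merge s1(28) and 49: 77
merge s5(67) and 77: 144
s4 sits 5 levels below the root, so its codeword is 5 bits.

5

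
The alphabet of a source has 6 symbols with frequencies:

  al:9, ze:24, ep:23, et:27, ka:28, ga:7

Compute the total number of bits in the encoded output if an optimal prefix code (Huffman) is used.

291

Build the Huffman tree bottom-up:
combine ga(7), al(9) → 16
combine 16, ep(23) → 39
combine ze(24), et(27) → 51
combine ka(28), 39 → 67
combine 51, 67 → 118
The encoded length is the sum of every internal node's weight: 16 + 39 + 51 + 67 + 118 = 291 bits.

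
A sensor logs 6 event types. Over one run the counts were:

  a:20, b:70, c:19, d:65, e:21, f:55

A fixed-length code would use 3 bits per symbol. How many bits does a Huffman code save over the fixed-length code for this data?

151

Fixed-length: 3 bits × 250 symbols = 750 bits.
Huffman merges:
combine c(19), a(20) → 39
combine e(21), 39 → 60
combine f(55), 60 → 115
combine d(65), b(70) → 135
combine 115, 135 → 250
Huffman total = 39 + 60 + 115 + 135 + 250 = 599 bits.
Saving = 750 − 599 = 151 bits.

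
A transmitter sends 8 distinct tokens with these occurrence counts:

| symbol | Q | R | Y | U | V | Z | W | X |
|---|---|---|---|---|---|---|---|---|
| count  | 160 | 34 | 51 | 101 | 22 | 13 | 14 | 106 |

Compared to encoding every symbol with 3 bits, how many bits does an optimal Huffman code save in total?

Fixed-length: 3 bits × 501 symbols = 1503 bits.
Huffman merges:
merge Z(13) and W(14): 27
merge V(22) and 27: 49
merge R(34) and 49: 83
merge Y(51) and 83: 134
merge U(101) and X(106): 207
merge 134 and Q(160): 294
merge 207 and 294: 501
Huffman total = 27 + 49 + 83 + 134 + 207 + 294 + 501 = 1295 bits.
Saving = 1503 − 1295 = 208 bits.

208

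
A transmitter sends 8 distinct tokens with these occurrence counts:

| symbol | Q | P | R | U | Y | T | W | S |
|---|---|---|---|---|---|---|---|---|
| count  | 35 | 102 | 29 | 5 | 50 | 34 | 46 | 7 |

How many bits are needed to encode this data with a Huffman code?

Build the Huffman tree bottom-up:
combine U(5), S(7) → 12
combine 12, R(29) → 41
combine T(34), Q(35) → 69
combine 41, W(46) → 87
combine Y(50), 69 → 119
combine 87, P(102) → 189
combine 119, 189 → 308
Each symbol's bit-cost is frequency × depth; summing gives 825 bits (equivalently 12 + 41 + 69 + 87 + 119 + 189 + 308).

825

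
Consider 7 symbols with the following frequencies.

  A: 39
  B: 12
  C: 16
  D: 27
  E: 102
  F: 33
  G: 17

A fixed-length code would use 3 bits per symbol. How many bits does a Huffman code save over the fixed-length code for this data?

132

Fixed-length: 3 bits × 246 symbols = 738 bits.
Huffman merges:
merge B(12) and C(16): 28
merge G(17) and D(27): 44
merge 28 and F(33): 61
merge A(39) and 44: 83
merge 61 and 83: 144
merge E(102) and 144: 246
Huffman total = 28 + 44 + 61 + 83 + 144 + 246 = 606 bits.
Saving = 738 − 606 = 132 bits.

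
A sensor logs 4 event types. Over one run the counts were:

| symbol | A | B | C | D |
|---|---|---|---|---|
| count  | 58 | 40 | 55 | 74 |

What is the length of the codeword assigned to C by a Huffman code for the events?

2

Build the tree from the bottom:
merge B(40) and C(55): 95
merge A(58) and D(74): 132
merge 95 and 132: 227
The subtree containing C is merged 2 times, so code length = 2.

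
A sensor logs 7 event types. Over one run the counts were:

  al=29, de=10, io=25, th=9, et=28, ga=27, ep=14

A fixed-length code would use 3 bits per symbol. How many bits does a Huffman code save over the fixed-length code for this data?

38

Fixed-length: 3 bits × 142 symbols = 426 bits.
Huffman merges:
merge th(9) and de(10): 19
merge ep(14) and 19: 33
merge io(25) and ga(27): 52
merge et(28) and al(29): 57
merge 33 and 52: 85
merge 57 and 85: 142
Huffman total = 19 + 33 + 52 + 57 + 85 + 142 = 388 bits.
Saving = 426 − 388 = 38 bits.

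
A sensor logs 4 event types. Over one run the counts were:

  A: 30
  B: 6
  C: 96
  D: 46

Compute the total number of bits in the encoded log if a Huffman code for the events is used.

Merge the two smallest weights repeatedly:
merge B(6) and A(30): 36
merge 36 and D(46): 82
merge 82 and C(96): 178
Total encoded bits = sum of merged weights = 36 + 82 + 178 = 296.

296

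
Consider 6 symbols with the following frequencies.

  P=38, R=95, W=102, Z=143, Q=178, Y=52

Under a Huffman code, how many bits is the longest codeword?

4

Merge the two lowest-weight nodes at each step:
merge P(38) and Y(52): 90
merge 90 and R(95): 185
merge W(102) and Z(143): 245
merge Q(178) and 185: 363
merge 245 and 363: 608
The first pair merged (P, Y) ends up deepest, at depth 4.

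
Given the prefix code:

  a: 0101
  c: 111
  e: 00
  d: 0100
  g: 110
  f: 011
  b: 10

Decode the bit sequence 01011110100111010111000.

Read left to right; each codeword is recognised as soon as it completes (prefix code):
  0101→a | 111→c | 0100→d | 111→c | 0101→a | 110→g | 00→e
Decoded message: acdcage

acdcage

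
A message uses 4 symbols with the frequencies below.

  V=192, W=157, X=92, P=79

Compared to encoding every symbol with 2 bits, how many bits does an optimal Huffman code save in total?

21

Fixed-length: 2 bits × 520 symbols = 1040 bits.
Huffman merges:
P(79) + X(92) → 171
W(157) + 171 → 328
V(192) + 328 → 520
Huffman total = 171 + 328 + 520 = 1019 bits.
Saving = 1040 − 1019 = 21 bits.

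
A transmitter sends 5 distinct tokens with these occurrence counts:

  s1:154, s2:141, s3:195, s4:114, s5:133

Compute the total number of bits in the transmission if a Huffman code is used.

Merge the two smallest weights repeatedly:
combine s4(114), s5(133) → 247
combine s2(141), s1(154) → 295
combine s3(195), 247 → 442
combine 295, 442 → 737
Each symbol's bit-cost is frequency × depth; summing gives 1721 bits (equivalently 247 + 295 + 442 + 737).

1721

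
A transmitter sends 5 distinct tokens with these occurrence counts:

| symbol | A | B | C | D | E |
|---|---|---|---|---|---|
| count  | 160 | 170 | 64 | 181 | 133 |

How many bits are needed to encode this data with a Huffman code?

1613

Build the Huffman tree bottom-up:
combine C(64), E(133) → 197
combine A(160), B(170) → 330
combine D(181), 197 → 378
combine 330, 378 → 708
Each symbol's bit-cost is frequency × depth; summing gives 1613 bits (equivalently 197 + 330 + 378 + 708).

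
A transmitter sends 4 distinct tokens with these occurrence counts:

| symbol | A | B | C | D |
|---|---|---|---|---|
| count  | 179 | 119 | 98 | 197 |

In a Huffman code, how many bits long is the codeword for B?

Huffman merges, smallest pair first:
merge C(98) and B(119): 217
merge A(179) and D(197): 376
merge 217 and 376: 593
The subtree containing B is merged 2 times, so code length = 2.

2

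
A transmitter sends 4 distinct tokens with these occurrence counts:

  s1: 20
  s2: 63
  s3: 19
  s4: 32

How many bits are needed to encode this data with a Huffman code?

244

Build the Huffman tree bottom-up:
combine s3(19), s1(20) → 39
combine s4(32), 39 → 71
combine s2(63), 71 → 134
Each symbol's bit-cost is frequency × depth; summing gives 244 bits (equivalently 39 + 71 + 134).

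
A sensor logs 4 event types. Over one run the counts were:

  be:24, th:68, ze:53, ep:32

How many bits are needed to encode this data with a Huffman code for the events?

Build the Huffman tree bottom-up:
be(24) + ep(32) → 56
ze(53) + 56 → 109
th(68) + 109 → 177
Each symbol's bit-cost is frequency × depth; summing gives 342 bits (equivalently 56 + 109 + 177).

342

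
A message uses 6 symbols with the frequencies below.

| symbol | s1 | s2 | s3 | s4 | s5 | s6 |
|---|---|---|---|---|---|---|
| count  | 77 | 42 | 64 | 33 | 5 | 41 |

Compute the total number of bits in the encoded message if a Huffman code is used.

Merge the two smallest weights repeatedly:
s5(5) + s4(33) → 38
38 + s6(41) → 79
s2(42) + s3(64) → 106
s1(77) + 79 → 156
106 + 156 → 262
Each symbol's bit-cost is frequency × depth; summing gives 641 bits (equivalently 38 + 79 + 106 + 156 + 262).

641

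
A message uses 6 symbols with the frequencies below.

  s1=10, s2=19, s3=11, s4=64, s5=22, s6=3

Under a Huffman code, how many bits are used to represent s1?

Repeatedly merge the two smallest:
combine s6(3), s1(10) → 13
combine s3(11), 13 → 24
combine s2(19), s5(22) → 41
combine 24, 41 → 65
combine s4(64), 65 → 129
s1 sits 4 levels below the root, so its codeword is 4 bits.

4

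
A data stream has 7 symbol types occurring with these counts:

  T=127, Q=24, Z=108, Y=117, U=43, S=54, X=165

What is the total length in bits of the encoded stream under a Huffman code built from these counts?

1689

Greedily combine the two least-frequent nodes:
Q(24) + U(43) → 67
S(54) + 67 → 121
Z(108) + Y(117) → 225
121 + T(127) → 248
X(165) + 225 → 390
248 + 390 → 638
The encoded length is the sum of every internal node's weight: 67 + 121 + 225 + 248 + 390 + 638 = 1689 bits.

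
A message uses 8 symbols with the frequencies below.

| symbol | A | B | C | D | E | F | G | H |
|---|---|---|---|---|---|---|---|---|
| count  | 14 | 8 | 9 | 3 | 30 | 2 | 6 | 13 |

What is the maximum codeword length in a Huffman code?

5

Merge the two lowest-weight nodes at each step:
F(2) + D(3) → 5
5 + G(6) → 11
B(8) + C(9) → 17
11 + H(13) → 24
A(14) + 17 → 31
24 + E(30) → 54
31 + 54 → 85
The rarest symbols sit at the bottom; the longest codeword is 5 bits.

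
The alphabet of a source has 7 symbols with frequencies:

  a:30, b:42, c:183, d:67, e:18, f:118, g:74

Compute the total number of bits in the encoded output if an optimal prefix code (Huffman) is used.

Merge the two smallest weights repeatedly:
e(18) + a(30) → 48
b(42) + 48 → 90
d(67) + g(74) → 141
90 + f(118) → 208
141 + c(183) → 324
208 + 324 → 532
Each symbol's bit-cost is frequency × depth; summing gives 1343 bits (equivalently 48 + 90 + 141 + 208 + 324 + 532).

1343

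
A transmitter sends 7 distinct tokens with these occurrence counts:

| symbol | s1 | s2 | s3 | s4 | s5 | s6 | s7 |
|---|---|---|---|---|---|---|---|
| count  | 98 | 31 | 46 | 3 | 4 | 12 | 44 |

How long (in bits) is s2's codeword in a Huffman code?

3

Repeatedly merge the two smallest:
s4(3) + s5(4) → 7
7 + s6(12) → 19
19 + s2(31) → 50
s7(44) + s3(46) → 90
50 + 90 → 140
s1(98) + 140 → 238
s2's leaf is at depth 3, giving a 3-bit codeword.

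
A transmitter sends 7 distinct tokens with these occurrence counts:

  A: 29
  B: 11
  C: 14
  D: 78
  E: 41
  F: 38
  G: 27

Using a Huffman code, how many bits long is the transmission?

620

Merge the two smallest weights repeatedly:
combine B(11), C(14) → 25
combine 25, G(27) → 52
combine A(29), F(38) → 67
combine E(41), 52 → 93
combine 67, D(78) → 145
combine 93, 145 → 238
Each symbol's bit-cost is frequency × depth; summing gives 620 bits (equivalently 25 + 52 + 67 + 93 + 145 + 238).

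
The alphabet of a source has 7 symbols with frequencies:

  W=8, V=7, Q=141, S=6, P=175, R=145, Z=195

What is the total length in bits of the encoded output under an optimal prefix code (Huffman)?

Greedily combine the two least-frequent nodes:
merge S(6) and V(7): 13
merge W(8) and 13: 21
merge 21 and Q(141): 162
merge R(145) and 162: 307
merge P(175) and Z(195): 370
merge 307 and 370: 677
The encoded length is the sum of every internal node's weight: 13 + 21 + 162 + 307 + 370 + 677 = 1550 bits.

1550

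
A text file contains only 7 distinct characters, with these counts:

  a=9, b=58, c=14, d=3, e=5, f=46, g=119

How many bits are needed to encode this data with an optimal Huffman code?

522

Merge the two smallest weights repeatedly:
combine d(3), e(5) → 8
combine 8, a(9) → 17
combine c(14), 17 → 31
combine 31, f(46) → 77
combine b(58), 77 → 135
combine g(119), 135 → 254
Each symbol's bit-cost is frequency × depth; summing gives 522 bits (equivalently 8 + 17 + 31 + 77 + 135 + 254).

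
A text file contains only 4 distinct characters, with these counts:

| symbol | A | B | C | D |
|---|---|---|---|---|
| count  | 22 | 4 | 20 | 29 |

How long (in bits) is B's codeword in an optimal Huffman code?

3

Huffman merges, smallest pair first:
merge B(4) and C(20): 24
merge A(22) and 24: 46
merge D(29) and 46: 75
The subtree containing B is merged 3 times, so code length = 3.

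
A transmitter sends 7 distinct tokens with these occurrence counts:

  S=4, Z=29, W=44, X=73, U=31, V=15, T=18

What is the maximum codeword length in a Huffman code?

4

Merge the two lowest-weight nodes at each step:
combine S(4), V(15) → 19
combine T(18), 19 → 37
combine Z(29), U(31) → 60
combine 37, W(44) → 81
combine 60, X(73) → 133
combine 81, 133 → 214
The rarest symbols sit at the bottom; the longest codeword is 4 bits.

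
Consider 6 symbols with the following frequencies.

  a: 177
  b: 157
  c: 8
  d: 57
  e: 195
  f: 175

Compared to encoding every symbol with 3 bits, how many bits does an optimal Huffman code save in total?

482

Fixed-length: 3 bits × 769 symbols = 2307 bits.
Huffman merges:
merge c(8) and d(57): 65
merge 65 and b(157): 222
merge f(175) and a(177): 352
merge e(195) and 222: 417
merge 352 and 417: 769
Huffman total = 65 + 222 + 352 + 417 + 769 = 1825 bits.
Saving = 2307 − 1825 = 482 bits.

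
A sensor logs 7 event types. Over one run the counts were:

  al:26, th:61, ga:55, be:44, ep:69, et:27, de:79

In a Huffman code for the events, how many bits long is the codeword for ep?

Repeatedly merge the two smallest:
combine al(26), et(27) → 53
combine be(44), 53 → 97
combine ga(55), th(61) → 116
combine ep(69), de(79) → 148
combine 97, 116 → 213
combine 148, 213 → 361
ep's leaf is at depth 2, giving a 2-bit codeword.

2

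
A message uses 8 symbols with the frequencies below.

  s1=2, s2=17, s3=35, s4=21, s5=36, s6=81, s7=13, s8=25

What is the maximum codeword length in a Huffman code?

Merge the two lowest-weight nodes at each step:
combine s1(2), s7(13) → 15
combine 15, s2(17) → 32
combine s4(21), s8(25) → 46
combine 32, s3(35) → 67
combine s5(36), 46 → 82
combine 67, s6(81) → 148
combine 82, 148 → 230
The first pair merged (s1, s7) ends up deepest, at depth 5.

5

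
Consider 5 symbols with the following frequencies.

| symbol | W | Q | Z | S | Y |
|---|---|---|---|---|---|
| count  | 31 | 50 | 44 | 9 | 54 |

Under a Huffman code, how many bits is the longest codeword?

3

Merge the two lowest-weight nodes at each step:
combine S(9), W(31) → 40
combine 40, Z(44) → 84
combine Q(50), Y(54) → 104
combine 84, 104 → 188
The rarest symbols sit at the bottom; the longest codeword is 3 bits.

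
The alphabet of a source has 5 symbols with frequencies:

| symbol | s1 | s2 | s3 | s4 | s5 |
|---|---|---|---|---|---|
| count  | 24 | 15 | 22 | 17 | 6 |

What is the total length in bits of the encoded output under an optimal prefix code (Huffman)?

189

Build the Huffman tree bottom-up:
merge s5(6) and s2(15): 21
merge s4(17) and 21: 38
merge s3(22) and s1(24): 46
merge 38 and 46: 84
The encoded length is the sum of every internal node's weight: 21 + 38 + 46 + 84 = 189 bits.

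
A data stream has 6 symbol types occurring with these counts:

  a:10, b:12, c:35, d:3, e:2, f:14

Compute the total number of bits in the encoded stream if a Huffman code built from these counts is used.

163

Build the Huffman tree bottom-up:
e(2) + d(3) → 5
5 + a(10) → 15
b(12) + f(14) → 26
15 + 26 → 41
c(35) + 41 → 76
Each symbol's bit-cost is frequency × depth; summing gives 163 bits (equivalently 5 + 15 + 26 + 41 + 76).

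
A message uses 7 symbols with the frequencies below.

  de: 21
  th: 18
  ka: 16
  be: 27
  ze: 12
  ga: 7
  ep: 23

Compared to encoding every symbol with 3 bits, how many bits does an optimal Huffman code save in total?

Fixed-length: 3 bits × 124 symbols = 372 bits.
Huffman merges:
combine ga(7), ze(12) → 19
combine ka(16), th(18) → 34
combine 19, de(21) → 40
combine ep(23), be(27) → 50
combine 34, 40 → 74
combine 50, 74 → 124
Huffman total = 19 + 34 + 40 + 50 + 74 + 124 = 341 bits.
Saving = 372 − 341 = 31 bits.

31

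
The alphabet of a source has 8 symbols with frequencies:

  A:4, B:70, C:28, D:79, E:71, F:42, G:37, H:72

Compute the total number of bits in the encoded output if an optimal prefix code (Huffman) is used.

Merge the two smallest weights repeatedly:
merge A(4) and C(28): 32
merge 32 and G(37): 69
merge F(42) and 69: 111
merge B(70) and E(71): 141
merge H(72) and D(79): 151
merge 111 and 141: 252
merge 151 and 252: 403
Each symbol's bit-cost is frequency × depth; summing gives 1159 bits (equivalently 32 + 69 + 111 + 141 + 151 + 252 + 403).

1159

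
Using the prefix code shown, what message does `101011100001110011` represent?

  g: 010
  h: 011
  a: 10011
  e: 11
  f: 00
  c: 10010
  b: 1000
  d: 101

Read left to right; each codeword is recognised as soon as it completes (prefix code):
  101→d | 011→h | 1000→b | 011→h | 10011→a
Decoded message: dhbha

dhbha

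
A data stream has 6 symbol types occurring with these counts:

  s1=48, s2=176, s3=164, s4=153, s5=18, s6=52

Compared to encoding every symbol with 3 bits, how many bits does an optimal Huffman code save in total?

Fixed-length: 3 bits × 611 symbols = 1833 bits.
Huffman merges:
merge s5(18) and s1(48): 66
merge s6(52) and 66: 118
merge 118 and s4(153): 271
merge s3(164) and s2(176): 340
merge 271 and 340: 611
Huffman total = 66 + 118 + 271 + 340 + 611 = 1406 bits.
Saving = 1833 − 1406 = 427 bits.

427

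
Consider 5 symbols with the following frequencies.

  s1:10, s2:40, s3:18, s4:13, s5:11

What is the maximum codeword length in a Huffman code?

Merge the two lowest-weight nodes at each step:
combine s1(10), s5(11) → 21
combine s4(13), s3(18) → 31
combine 21, 31 → 52
combine s2(40), 52 → 92
Maximum depth reached is 3.

3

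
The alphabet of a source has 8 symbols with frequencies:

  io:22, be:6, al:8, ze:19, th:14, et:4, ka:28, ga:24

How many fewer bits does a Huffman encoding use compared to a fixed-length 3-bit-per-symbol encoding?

Fixed-length: 3 bits × 125 symbols = 375 bits.
Huffman merges:
merge et(4) and be(6): 10
merge al(8) and 10: 18
merge th(14) and 18: 32
merge ze(19) and io(22): 41
merge ga(24) and ka(28): 52
merge 32 and 41: 73
merge 52 and 73: 125
Huffman total = 10 + 18 + 32 + 41 + 52 + 73 + 125 = 351 bits.
Saving = 375 − 351 = 24 bits.

24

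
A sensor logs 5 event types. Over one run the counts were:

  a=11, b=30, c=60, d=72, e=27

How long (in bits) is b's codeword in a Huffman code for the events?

3

Repeatedly merge the two smallest:
a(11) + e(27) → 38
b(30) + 38 → 68
c(60) + 68 → 128
d(72) + 128 → 200
The subtree containing b is merged 3 times, so code length = 3.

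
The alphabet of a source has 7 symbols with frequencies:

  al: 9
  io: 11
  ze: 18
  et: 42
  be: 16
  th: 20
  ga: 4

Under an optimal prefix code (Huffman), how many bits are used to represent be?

Repeatedly merge the two smallest:
combine ga(4), al(9) → 13
combine io(11), 13 → 24
combine be(16), ze(18) → 34
combine th(20), 24 → 44
combine 34, et(42) → 76
combine 44, 76 → 120
be's leaf is at depth 3, giving a 3-bit codeword.

3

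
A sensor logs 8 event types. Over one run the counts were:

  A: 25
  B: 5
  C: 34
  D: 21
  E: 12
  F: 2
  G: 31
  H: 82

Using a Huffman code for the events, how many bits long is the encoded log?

Greedily combine the two least-frequent nodes:
combine F(2), B(5) → 7
combine 7, E(12) → 19
combine 19, D(21) → 40
combine A(25), G(31) → 56
combine C(34), 40 → 74
combine 56, 74 → 130
combine H(82), 130 → 212
The encoded length is the sum of every internal node's weight: 7 + 19 + 40 + 56 + 74 + 130 + 212 = 538 bits.

538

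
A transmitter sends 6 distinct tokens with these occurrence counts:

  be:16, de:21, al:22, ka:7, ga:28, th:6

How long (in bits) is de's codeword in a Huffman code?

Build the tree from the bottom:
combine th(6), ka(7) → 13
combine 13, be(16) → 29
combine de(21), al(22) → 43
combine ga(28), 29 → 57
combine 43, 57 → 100
The subtree containing de is merged 2 times, so code length = 2.

2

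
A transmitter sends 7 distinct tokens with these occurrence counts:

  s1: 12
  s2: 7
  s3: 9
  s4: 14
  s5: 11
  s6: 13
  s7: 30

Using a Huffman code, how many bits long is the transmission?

Merge the two smallest weights repeatedly:
s2(7) + s3(9) → 16
s5(11) + s1(12) → 23
s6(13) + s4(14) → 27
16 + 23 → 39
27 + s7(30) → 57
39 + 57 → 96
Each symbol's bit-cost is frequency × depth; summing gives 258 bits (equivalently 16 + 23 + 27 + 39 + 57 + 96).

258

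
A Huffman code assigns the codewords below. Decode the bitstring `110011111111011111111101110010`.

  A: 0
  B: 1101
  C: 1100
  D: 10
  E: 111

Read left to right; each codeword is recognised as soon as it completes (prefix code):
  1100→C | 111→E | 111→E | 1101→B | 111→E | 111→E | 1101→B | 1100→C | 10→D
Decoded message: CEEBEEBCD

CEEBEEBCD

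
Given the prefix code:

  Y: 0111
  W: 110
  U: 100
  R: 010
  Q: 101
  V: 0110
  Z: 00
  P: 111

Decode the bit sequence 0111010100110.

Read left to right; each codeword is recognised as soon as it completes (prefix code):
  0111→Y | 010→R | 100→U | 110→W
Decoded message: YRUW

YRUW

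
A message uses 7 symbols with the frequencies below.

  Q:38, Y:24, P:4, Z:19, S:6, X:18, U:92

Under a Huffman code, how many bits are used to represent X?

4

Repeatedly merge the two smallest:
combine P(4), S(6) → 10
combine 10, X(18) → 28
combine Z(19), Y(24) → 43
combine 28, Q(38) → 66
combine 43, 66 → 109
combine U(92), 109 → 201
The subtree containing X is merged 4 times, so code length = 4.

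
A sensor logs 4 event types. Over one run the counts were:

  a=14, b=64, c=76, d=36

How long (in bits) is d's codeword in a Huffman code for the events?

3

Build the tree from the bottom:
a(14) + d(36) → 50
50 + b(64) → 114
c(76) + 114 → 190
d's leaf is at depth 3, giving a 3-bit codeword.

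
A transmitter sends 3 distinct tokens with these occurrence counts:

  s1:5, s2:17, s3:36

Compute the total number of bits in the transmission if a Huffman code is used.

Merge the two smallest weights repeatedly:
combine s1(5), s2(17) → 22
combine 22, s3(36) → 58
Each symbol's bit-cost is frequency × depth; summing gives 80 bits (equivalently 22 + 58).

80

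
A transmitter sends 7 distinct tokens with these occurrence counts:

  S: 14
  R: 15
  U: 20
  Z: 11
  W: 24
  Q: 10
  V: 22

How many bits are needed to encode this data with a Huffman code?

323

Greedily combine the two least-frequent nodes:
combine Q(10), Z(11) → 21
combine S(14), R(15) → 29
combine U(20), 21 → 41
combine V(22), W(24) → 46
combine 29, 41 → 70
combine 46, 70 → 116
Total encoded bits = sum of merged weights = 21 + 29 + 41 + 46 + 70 + 116 = 323.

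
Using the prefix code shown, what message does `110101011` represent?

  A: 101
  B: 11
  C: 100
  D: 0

Read left to right; each codeword is recognised as soon as it completes (prefix code):
  11→B | 0→D | 101→A | 0→D | 11→B
Decoded message: BDADB

BDADB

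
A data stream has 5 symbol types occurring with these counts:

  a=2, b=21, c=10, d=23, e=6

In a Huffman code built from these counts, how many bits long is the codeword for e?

4

Build the tree from the bottom:
merge a(2) and e(6): 8
merge 8 and c(10): 18
merge 18 and b(21): 39
merge d(23) and 39: 62
e sits 4 levels below the root, so its codeword is 4 bits.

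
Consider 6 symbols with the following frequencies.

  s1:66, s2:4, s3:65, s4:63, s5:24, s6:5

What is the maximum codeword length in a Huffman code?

Merge the two lowest-weight nodes at each step:
merge s2(4) and s6(5): 9
merge 9 and s5(24): 33
merge 33 and s4(63): 96
merge s3(65) and s1(66): 131
merge 96 and 131: 227
Maximum depth reached is 4.

4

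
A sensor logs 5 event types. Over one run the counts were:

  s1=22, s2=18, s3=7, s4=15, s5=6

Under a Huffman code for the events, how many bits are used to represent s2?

Build the tree from the bottom:
s5(6) + s3(7) → 13
13 + s4(15) → 28
s2(18) + s1(22) → 40
28 + 40 → 68
s2 sits 2 levels below the root, so its codeword is 2 bits.

2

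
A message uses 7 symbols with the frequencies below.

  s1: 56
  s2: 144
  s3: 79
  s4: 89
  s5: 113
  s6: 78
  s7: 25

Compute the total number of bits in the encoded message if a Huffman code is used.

Merge the two smallest weights repeatedly:
combine s7(25), s1(56) → 81
combine s6(78), s3(79) → 157
combine 81, s4(89) → 170
combine s5(113), s2(144) → 257
combine 157, 170 → 327
combine 257, 327 → 584
Each symbol's bit-cost is frequency × depth; summing gives 1576 bits (equivalently 81 + 157 + 170 + 257 + 327 + 584).

1576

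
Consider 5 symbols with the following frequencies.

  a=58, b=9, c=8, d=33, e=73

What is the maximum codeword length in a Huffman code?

Merge the two lowest-weight nodes at each step:
combine c(8), b(9) → 17
combine 17, d(33) → 50
combine 50, a(58) → 108
combine e(73), 108 → 181
Maximum depth reached is 4.

4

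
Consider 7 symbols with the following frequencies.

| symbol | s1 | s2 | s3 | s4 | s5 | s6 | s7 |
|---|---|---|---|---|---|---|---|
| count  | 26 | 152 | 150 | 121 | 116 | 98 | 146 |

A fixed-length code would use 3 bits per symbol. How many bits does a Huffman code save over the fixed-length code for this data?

178

Fixed-length: 3 bits × 809 symbols = 2427 bits.
Huffman merges:
combine s1(26), s6(98) → 124
combine s5(116), s4(121) → 237
combine 124, s7(146) → 270
combine s3(150), s2(152) → 302
combine 237, 270 → 507
combine 302, 507 → 809
Huffman total = 124 + 237 + 270 + 302 + 507 + 809 = 2249 bits.
Saving = 2427 − 2249 = 178 bits.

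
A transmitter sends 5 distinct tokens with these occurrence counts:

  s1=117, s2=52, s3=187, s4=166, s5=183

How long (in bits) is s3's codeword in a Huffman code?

Repeatedly merge the two smallest:
combine s2(52), s1(117) → 169
combine s4(166), 169 → 335
combine s5(183), s3(187) → 370
combine 335, 370 → 705
s3 sits 2 levels below the root, so its codeword is 2 bits.

2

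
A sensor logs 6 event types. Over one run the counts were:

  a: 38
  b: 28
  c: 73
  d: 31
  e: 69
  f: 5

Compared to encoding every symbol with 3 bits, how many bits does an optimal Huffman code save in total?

147

Fixed-length: 3 bits × 244 symbols = 732 bits.
Huffman merges:
combine f(5), b(28) → 33
combine d(31), 33 → 64
combine a(38), 64 → 102
combine e(69), c(73) → 142
combine 102, 142 → 244
Huffman total = 33 + 64 + 102 + 142 + 244 = 585 bits.
Saving = 732 − 585 = 147 bits.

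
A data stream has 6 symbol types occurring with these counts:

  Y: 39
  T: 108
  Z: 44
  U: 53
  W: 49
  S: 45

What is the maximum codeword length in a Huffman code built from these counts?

3

Merge the two lowest-weight nodes at each step:
combine Y(39), Z(44) → 83
combine S(45), W(49) → 94
combine U(53), 83 → 136
combine 94, T(108) → 202
combine 136, 202 → 338
The rarest symbols sit at the bottom; the longest codeword is 3 bits.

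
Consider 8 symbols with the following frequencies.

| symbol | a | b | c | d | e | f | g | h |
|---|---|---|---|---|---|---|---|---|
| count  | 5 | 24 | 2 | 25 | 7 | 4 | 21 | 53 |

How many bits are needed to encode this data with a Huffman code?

352

Greedily combine the two least-frequent nodes:
c(2) + f(4) → 6
a(5) + 6 → 11
e(7) + 11 → 18
18 + g(21) → 39
b(24) + d(25) → 49
39 + 49 → 88
h(53) + 88 → 141
The encoded length is the sum of every internal node's weight: 6 + 11 + 18 + 39 + 49 + 88 + 141 = 352 bits.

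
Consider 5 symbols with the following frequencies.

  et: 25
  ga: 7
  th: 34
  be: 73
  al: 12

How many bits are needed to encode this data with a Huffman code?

Greedily combine the two least-frequent nodes:
combine ga(7), al(12) → 19
combine 19, et(25) → 44
combine th(34), 44 → 78
combine be(73), 78 → 151
Total encoded bits = sum of merged weights = 19 + 44 + 78 + 151 = 292.

292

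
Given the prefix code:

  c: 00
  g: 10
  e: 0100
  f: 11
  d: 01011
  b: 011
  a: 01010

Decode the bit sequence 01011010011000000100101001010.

Read left to right; each codeword is recognised as soon as it completes (prefix code):
  01011→d | 0100→e | 11→f | 00→c | 00→c | 00→c | 10→g | 01010→a | 01010→a
Decoded message: defcccgaa

defcccgaa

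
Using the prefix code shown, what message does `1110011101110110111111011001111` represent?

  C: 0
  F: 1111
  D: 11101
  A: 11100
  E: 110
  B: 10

ADEEFEECF

Read left to right; each codeword is recognised as soon as it completes (prefix code):
  11100→A | 11101→D | 110→E | 110→E | 1111→F | 110→E | 110→E | 0→C | 1111→F
Decoded message: ADEEFEECF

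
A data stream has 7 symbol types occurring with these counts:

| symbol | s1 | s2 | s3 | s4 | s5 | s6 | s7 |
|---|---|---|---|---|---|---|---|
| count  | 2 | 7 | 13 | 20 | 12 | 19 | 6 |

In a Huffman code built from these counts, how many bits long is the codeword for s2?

3

Build the tree from the bottom:
combine s1(2), s7(6) → 8
combine s2(7), 8 → 15
combine s5(12), s3(13) → 25
combine 15, s6(19) → 34
combine s4(20), 25 → 45
combine 34, 45 → 79
The subtree containing s2 is merged 3 times, so code length = 3.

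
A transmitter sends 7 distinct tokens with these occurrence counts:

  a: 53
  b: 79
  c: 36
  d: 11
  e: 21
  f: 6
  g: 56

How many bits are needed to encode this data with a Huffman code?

653

Merge the two smallest weights repeatedly:
combine f(6), d(11) → 17
combine 17, e(21) → 38
combine c(36), 38 → 74
combine a(53), g(56) → 109
combine 74, b(79) → 153
combine 109, 153 → 262
The encoded length is the sum of every internal node's weight: 17 + 38 + 74 + 109 + 153 + 262 = 653 bits.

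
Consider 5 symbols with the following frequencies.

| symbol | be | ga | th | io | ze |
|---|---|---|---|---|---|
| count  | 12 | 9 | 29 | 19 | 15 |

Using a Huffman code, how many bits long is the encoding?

Merge the two smallest weights repeatedly:
ga(9) + be(12) → 21
ze(15) + io(19) → 34
21 + th(29) → 50
34 + 50 → 84
The encoded length is the sum of every internal node's weight: 21 + 34 + 50 + 84 = 189 bits.

189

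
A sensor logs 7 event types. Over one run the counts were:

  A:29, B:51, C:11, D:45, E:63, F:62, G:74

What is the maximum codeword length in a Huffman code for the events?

4

Merge the two lowest-weight nodes at each step:
merge C(11) and A(29): 40
merge 40 and D(45): 85
merge B(51) and F(62): 113
merge E(63) and G(74): 137
merge 85 and 113: 198
merge 137 and 198: 335
The rarest symbols sit at the bottom; the longest codeword is 4 bits.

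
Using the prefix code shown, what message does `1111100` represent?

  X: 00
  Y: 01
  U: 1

UUUUUX

Read left to right; each codeword is recognised as soon as it completes (prefix code):
  1→U | 1→U | 1→U | 1→U | 1→U | 00→X
Decoded message: UUUUUX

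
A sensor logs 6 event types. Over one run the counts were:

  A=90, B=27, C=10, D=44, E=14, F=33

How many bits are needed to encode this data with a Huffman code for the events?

Merge the two smallest weights repeatedly:
C(10) + E(14) → 24
24 + B(27) → 51
F(33) + D(44) → 77
51 + 77 → 128
A(90) + 128 → 218
Each symbol's bit-cost is frequency × depth; summing gives 498 bits (equivalently 24 + 51 + 77 + 128 + 218).

498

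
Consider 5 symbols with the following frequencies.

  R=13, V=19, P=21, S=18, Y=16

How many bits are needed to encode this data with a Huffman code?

203

Merge the two smallest weights repeatedly:
combine R(13), Y(16) → 29
combine S(18), V(19) → 37
combine P(21), 29 → 50
combine 37, 50 → 87
The encoded length is the sum of every internal node's weight: 29 + 37 + 50 + 87 = 203 bits.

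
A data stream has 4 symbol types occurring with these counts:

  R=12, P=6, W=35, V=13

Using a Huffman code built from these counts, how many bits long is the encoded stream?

115

Merge the two smallest weights repeatedly:
merge P(6) and R(12): 18
merge V(13) and 18: 31
merge 31 and W(35): 66
Each symbol's bit-cost is frequency × depth; summing gives 115 bits (equivalently 18 + 31 + 66).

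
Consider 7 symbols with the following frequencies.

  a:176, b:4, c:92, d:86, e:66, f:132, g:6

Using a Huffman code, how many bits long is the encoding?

1372

Merge the two smallest weights repeatedly:
combine b(4), g(6) → 10
combine 10, e(66) → 76
combine 76, d(86) → 162
combine c(92), f(132) → 224
combine 162, a(176) → 338
combine 224, 338 → 562
Total encoded bits = sum of merged weights = 10 + 76 + 162 + 224 + 338 + 562 = 1372.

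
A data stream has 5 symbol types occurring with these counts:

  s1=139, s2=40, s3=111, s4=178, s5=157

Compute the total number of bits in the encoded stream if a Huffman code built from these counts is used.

Merge the two smallest weights repeatedly:
combine s2(40), s3(111) → 151
combine s1(139), 151 → 290
combine s5(157), s4(178) → 335
combine 290, 335 → 625
Total encoded bits = sum of merged weights = 151 + 290 + 335 + 625 = 1401.

1401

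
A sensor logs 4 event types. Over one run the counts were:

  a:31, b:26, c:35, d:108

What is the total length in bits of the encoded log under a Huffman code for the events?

349

Build the Huffman tree bottom-up:
b(26) + a(31) → 57
c(35) + 57 → 92
92 + d(108) → 200
Each symbol's bit-cost is frequency × depth; summing gives 349 bits (equivalently 57 + 92 + 200).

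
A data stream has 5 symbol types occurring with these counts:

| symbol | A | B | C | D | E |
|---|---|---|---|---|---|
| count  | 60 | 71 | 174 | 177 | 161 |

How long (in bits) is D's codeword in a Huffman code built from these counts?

Build the tree from the bottom:
A(60) + B(71) → 131
131 + E(161) → 292
C(174) + D(177) → 351
292 + 351 → 643
D sits 2 levels below the root, so its codeword is 2 bits.

2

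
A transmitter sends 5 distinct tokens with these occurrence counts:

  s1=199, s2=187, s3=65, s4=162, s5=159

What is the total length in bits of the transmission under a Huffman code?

1768

Build the Huffman tree bottom-up:
combine s3(65), s5(159) → 224
combine s4(162), s2(187) → 349
combine s1(199), 224 → 423
combine 349, 423 → 772
Each symbol's bit-cost is frequency × depth; summing gives 1768 bits (equivalently 224 + 349 + 423 + 772).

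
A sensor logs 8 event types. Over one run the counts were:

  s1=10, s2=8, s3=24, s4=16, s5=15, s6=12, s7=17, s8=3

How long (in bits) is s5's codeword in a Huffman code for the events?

Build the tree from the bottom:
merge s8(3) and s2(8): 11
merge s1(10) and 11: 21
merge s6(12) and s5(15): 27
merge s4(16) and s7(17): 33
merge 21 and s3(24): 45
merge 27 and 33: 60
merge 45 and 60: 105
s5 sits 3 levels below the root, so its codeword is 3 bits.

3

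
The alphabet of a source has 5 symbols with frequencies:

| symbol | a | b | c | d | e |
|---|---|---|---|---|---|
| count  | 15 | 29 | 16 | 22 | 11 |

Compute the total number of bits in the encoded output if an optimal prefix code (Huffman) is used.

Build the Huffman tree bottom-up:
e(11) + a(15) → 26
c(16) + d(22) → 38
26 + b(29) → 55
38 + 55 → 93
Total encoded bits = sum of merged weights = 26 + 38 + 55 + 93 = 212.

212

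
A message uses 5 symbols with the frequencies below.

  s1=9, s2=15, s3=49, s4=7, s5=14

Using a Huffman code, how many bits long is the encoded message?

Merge the two smallest weights repeatedly:
s4(7) + s1(9) → 16
s5(14) + s2(15) → 29
16 + 29 → 45
45 + s3(49) → 94
Total encoded bits = sum of merged weights = 16 + 29 + 45 + 94 = 184.

184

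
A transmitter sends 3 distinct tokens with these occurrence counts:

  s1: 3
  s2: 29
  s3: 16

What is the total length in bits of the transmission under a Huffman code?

67

Merge the two smallest weights repeatedly:
merge s1(3) and s3(16): 19
merge 19 and s2(29): 48
The encoded length is the sum of every internal node's weight: 19 + 48 = 67 bits.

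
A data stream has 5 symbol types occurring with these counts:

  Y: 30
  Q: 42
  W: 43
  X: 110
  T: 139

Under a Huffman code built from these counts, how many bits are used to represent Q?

4

Huffman merges, smallest pair first:
combine Y(30), Q(42) → 72
combine W(43), 72 → 115
combine X(110), 115 → 225
combine T(139), 225 → 364
The subtree containing Q is merged 4 times, so code length = 4.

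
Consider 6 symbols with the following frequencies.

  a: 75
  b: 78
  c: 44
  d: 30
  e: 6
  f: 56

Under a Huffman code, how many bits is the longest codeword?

Merge the two lowest-weight nodes at each step:
merge e(6) and d(30): 36
merge 36 and c(44): 80
merge f(56) and a(75): 131
merge b(78) and 80: 158
merge 131 and 158: 289
The first pair merged (e, d) ends up deepest, at depth 4.

4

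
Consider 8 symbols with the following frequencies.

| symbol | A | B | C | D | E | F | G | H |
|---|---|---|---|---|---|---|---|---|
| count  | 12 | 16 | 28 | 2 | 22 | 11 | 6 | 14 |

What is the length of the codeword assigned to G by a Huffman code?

5

Repeatedly merge the two smallest:
merge D(2) and G(6): 8
merge 8 and F(11): 19
merge A(12) and H(14): 26
merge B(16) and 19: 35
merge E(22) and 26: 48
merge C(28) and 35: 63
merge 48 and 63: 111
G's leaf is at depth 5, giving a 5-bit codeword.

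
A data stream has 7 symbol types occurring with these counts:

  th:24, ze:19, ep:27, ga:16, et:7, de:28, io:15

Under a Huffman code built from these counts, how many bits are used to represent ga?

Repeatedly merge the two smallest:
merge et(7) and io(15): 22
merge ga(16) and ze(19): 35
merge 22 and th(24): 46
merge ep(27) and de(28): 55
merge 35 and 46: 81
merge 55 and 81: 136
The subtree containing ga is merged 3 times, so code length = 3.

3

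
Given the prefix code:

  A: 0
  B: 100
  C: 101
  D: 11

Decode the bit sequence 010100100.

Read left to right; each codeword is recognised as soon as it completes (prefix code):
  0→A | 101→C | 0→A | 0→A | 100→B
Decoded message: ACAAB

ACAAB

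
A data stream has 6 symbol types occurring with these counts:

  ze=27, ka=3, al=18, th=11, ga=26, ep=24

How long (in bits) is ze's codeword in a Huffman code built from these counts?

Repeatedly merge the two smallest:
ka(3) + th(11) → 14
14 + al(18) → 32
ep(24) + ga(26) → 50
ze(27) + 32 → 59
50 + 59 → 109
ze sits 2 levels below the root, so its codeword is 2 bits.

2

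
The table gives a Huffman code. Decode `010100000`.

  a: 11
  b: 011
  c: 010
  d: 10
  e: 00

cdee

Read left to right; each codeword is recognised as soon as it completes (prefix code):
  010→c | 10→d | 00→e | 00→e
Decoded message: cdee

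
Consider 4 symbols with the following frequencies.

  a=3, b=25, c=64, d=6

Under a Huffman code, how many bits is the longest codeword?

Merge the two lowest-weight nodes at each step:
combine a(3), d(6) → 9
combine 9, b(25) → 34
combine 34, c(64) → 98
Maximum depth reached is 3.

3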